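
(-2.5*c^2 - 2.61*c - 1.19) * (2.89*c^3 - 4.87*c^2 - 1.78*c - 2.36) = -7.225*c^5 + 4.6321*c^4 + 13.7216*c^3 + 16.3411*c^2 + 8.2778*c + 2.8084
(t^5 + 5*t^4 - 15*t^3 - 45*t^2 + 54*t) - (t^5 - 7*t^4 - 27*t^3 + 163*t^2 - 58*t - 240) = 12*t^4 + 12*t^3 - 208*t^2 + 112*t + 240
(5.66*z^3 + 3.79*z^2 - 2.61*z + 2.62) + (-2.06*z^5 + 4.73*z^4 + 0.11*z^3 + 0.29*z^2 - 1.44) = -2.06*z^5 + 4.73*z^4 + 5.77*z^3 + 4.08*z^2 - 2.61*z + 1.18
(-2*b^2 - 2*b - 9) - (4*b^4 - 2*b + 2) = -4*b^4 - 2*b^2 - 11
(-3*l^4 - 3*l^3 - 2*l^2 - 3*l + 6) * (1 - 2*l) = 6*l^5 + 3*l^4 + l^3 + 4*l^2 - 15*l + 6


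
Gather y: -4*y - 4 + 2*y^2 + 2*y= 2*y^2 - 2*y - 4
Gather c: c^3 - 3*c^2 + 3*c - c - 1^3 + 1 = c^3 - 3*c^2 + 2*c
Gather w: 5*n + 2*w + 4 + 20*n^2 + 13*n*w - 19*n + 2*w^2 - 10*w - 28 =20*n^2 - 14*n + 2*w^2 + w*(13*n - 8) - 24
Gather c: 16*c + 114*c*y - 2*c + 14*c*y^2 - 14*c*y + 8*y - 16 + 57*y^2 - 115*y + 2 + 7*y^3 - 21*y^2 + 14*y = c*(14*y^2 + 100*y + 14) + 7*y^3 + 36*y^2 - 93*y - 14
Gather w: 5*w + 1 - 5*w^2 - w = -5*w^2 + 4*w + 1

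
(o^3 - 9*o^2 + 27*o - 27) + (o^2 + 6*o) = o^3 - 8*o^2 + 33*o - 27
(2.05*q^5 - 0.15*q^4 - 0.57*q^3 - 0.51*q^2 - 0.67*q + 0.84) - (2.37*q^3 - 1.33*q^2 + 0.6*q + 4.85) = 2.05*q^5 - 0.15*q^4 - 2.94*q^3 + 0.82*q^2 - 1.27*q - 4.01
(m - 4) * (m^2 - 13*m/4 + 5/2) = m^3 - 29*m^2/4 + 31*m/2 - 10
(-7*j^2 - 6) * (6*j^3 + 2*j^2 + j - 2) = -42*j^5 - 14*j^4 - 43*j^3 + 2*j^2 - 6*j + 12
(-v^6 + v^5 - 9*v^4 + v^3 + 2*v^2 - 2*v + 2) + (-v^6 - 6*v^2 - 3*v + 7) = -2*v^6 + v^5 - 9*v^4 + v^3 - 4*v^2 - 5*v + 9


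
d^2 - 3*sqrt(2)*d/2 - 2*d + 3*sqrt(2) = (d - 2)*(d - 3*sqrt(2)/2)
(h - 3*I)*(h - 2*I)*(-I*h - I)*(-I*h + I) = -h^4 + 5*I*h^3 + 7*h^2 - 5*I*h - 6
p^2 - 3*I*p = p*(p - 3*I)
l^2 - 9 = (l - 3)*(l + 3)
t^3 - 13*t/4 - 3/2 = (t - 2)*(t + 1/2)*(t + 3/2)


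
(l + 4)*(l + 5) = l^2 + 9*l + 20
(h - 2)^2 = h^2 - 4*h + 4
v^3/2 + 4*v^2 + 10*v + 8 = (v/2 + 1)*(v + 2)*(v + 4)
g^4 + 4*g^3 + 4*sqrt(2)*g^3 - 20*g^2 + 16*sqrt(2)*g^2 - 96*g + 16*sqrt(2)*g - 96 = (g + 2)^2*(g - 2*sqrt(2))*(g + 6*sqrt(2))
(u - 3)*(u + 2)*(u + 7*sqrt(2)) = u^3 - u^2 + 7*sqrt(2)*u^2 - 7*sqrt(2)*u - 6*u - 42*sqrt(2)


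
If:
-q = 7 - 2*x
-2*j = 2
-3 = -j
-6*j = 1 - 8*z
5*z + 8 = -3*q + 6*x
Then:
No Solution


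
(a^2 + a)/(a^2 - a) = (a + 1)/(a - 1)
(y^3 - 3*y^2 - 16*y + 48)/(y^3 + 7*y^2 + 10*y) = (y^3 - 3*y^2 - 16*y + 48)/(y*(y^2 + 7*y + 10))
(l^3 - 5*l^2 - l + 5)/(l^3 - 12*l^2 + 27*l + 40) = (l - 1)/(l - 8)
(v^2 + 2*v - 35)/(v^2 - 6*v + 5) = (v + 7)/(v - 1)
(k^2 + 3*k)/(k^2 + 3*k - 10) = k*(k + 3)/(k^2 + 3*k - 10)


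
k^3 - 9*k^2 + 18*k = k*(k - 6)*(k - 3)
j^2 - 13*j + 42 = (j - 7)*(j - 6)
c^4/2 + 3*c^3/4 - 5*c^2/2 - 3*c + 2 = (c/2 + 1)*(c - 2)*(c - 1/2)*(c + 2)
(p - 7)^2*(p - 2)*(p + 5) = p^4 - 11*p^3 - 3*p^2 + 287*p - 490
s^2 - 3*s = s*(s - 3)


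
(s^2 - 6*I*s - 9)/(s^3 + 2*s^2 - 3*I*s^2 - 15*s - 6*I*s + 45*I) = (s - 3*I)/(s^2 + 2*s - 15)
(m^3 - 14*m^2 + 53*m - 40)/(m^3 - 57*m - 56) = (m^2 - 6*m + 5)/(m^2 + 8*m + 7)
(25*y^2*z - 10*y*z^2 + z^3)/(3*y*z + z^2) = (25*y^2 - 10*y*z + z^2)/(3*y + z)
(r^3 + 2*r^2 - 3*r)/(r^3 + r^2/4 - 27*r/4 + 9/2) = 4*r*(r - 1)/(4*r^2 - 11*r + 6)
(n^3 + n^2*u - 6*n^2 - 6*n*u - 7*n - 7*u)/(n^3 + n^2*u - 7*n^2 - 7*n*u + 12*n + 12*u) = (n^2 - 6*n - 7)/(n^2 - 7*n + 12)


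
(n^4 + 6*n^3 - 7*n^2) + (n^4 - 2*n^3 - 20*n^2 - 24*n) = 2*n^4 + 4*n^3 - 27*n^2 - 24*n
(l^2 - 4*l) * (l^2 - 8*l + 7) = l^4 - 12*l^3 + 39*l^2 - 28*l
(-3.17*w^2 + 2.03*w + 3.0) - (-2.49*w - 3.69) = -3.17*w^2 + 4.52*w + 6.69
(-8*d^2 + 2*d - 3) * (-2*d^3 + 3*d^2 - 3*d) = 16*d^5 - 28*d^4 + 36*d^3 - 15*d^2 + 9*d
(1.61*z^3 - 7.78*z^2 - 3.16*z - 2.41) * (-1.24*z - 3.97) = -1.9964*z^4 + 3.2555*z^3 + 34.805*z^2 + 15.5336*z + 9.5677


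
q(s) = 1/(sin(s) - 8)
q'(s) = -cos(s)/(sin(s) - 8)^2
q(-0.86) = -0.11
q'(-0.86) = -0.01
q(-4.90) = -0.14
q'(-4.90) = -0.00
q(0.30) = -0.13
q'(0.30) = -0.02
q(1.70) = -0.14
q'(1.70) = 0.00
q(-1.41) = -0.11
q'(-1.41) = -0.00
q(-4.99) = -0.14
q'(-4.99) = -0.01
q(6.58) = -0.13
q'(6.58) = -0.02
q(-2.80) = -0.12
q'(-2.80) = 0.01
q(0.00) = -0.12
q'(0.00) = -0.02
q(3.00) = -0.13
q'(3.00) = 0.02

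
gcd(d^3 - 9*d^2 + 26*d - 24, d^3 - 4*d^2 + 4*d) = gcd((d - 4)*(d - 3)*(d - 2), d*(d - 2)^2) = d - 2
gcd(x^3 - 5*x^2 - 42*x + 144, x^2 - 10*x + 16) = x - 8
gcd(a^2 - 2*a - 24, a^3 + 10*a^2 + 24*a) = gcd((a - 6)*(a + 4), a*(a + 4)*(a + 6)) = a + 4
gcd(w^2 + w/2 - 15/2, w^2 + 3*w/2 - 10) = w - 5/2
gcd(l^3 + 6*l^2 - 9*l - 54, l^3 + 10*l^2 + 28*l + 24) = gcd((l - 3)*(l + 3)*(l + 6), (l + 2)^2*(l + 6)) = l + 6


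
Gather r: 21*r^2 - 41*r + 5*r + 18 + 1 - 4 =21*r^2 - 36*r + 15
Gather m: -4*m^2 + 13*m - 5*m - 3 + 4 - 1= -4*m^2 + 8*m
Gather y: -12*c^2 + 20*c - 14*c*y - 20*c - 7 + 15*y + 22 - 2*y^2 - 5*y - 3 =-12*c^2 - 2*y^2 + y*(10 - 14*c) + 12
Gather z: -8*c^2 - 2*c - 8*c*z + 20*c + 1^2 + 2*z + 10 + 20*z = -8*c^2 + 18*c + z*(22 - 8*c) + 11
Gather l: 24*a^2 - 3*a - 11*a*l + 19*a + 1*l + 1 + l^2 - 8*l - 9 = 24*a^2 + 16*a + l^2 + l*(-11*a - 7) - 8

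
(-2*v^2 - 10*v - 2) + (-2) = -2*v^2 - 10*v - 4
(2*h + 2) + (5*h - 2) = 7*h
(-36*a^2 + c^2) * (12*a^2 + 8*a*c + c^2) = -432*a^4 - 288*a^3*c - 24*a^2*c^2 + 8*a*c^3 + c^4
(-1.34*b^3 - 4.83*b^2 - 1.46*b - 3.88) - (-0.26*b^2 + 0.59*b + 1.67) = -1.34*b^3 - 4.57*b^2 - 2.05*b - 5.55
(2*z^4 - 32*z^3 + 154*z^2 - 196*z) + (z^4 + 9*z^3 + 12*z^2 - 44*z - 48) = 3*z^4 - 23*z^3 + 166*z^2 - 240*z - 48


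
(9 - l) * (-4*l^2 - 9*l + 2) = 4*l^3 - 27*l^2 - 83*l + 18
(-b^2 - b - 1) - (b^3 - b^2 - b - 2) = 1 - b^3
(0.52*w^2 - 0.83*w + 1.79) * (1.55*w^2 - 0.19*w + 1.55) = 0.806*w^4 - 1.3853*w^3 + 3.7382*w^2 - 1.6266*w + 2.7745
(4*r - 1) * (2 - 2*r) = -8*r^2 + 10*r - 2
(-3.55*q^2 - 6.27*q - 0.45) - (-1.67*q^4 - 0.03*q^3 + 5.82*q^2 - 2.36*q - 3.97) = 1.67*q^4 + 0.03*q^3 - 9.37*q^2 - 3.91*q + 3.52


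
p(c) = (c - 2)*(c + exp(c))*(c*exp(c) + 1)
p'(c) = (c - 2)*(c + exp(c))*(c*exp(c) + exp(c)) + (c - 2)*(c*exp(c) + 1)*(exp(c) + 1) + (c + exp(c))*(c*exp(c) + 1)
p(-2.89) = 11.63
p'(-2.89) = -8.17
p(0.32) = -4.11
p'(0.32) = -8.49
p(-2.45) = 8.29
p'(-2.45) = -6.99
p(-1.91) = 4.94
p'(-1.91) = -5.41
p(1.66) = -22.89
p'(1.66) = 13.71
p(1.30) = -20.07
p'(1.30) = -19.54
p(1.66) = -22.89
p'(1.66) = 13.71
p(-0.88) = 0.85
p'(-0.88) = -2.82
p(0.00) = -2.00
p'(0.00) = -5.00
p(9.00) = 4141229288.83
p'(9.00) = 9330052245.13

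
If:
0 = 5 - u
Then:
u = 5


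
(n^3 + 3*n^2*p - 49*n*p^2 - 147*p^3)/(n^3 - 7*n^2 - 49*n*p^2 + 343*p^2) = (n + 3*p)/(n - 7)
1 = 1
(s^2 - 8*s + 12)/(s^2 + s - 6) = (s - 6)/(s + 3)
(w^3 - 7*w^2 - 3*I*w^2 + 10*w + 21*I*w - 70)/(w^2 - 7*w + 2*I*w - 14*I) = w - 5*I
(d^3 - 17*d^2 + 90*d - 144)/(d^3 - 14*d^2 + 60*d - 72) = (d^2 - 11*d + 24)/(d^2 - 8*d + 12)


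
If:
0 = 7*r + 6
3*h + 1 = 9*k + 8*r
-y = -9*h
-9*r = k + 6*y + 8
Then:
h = -73/3423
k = 988/1141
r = -6/7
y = -219/1141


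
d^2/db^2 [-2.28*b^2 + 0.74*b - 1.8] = -4.56000000000000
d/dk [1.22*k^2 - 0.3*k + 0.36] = 2.44*k - 0.3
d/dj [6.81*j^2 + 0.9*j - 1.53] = 13.62*j + 0.9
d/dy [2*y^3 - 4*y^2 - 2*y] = 6*y^2 - 8*y - 2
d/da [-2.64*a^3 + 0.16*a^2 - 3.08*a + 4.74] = -7.92*a^2 + 0.32*a - 3.08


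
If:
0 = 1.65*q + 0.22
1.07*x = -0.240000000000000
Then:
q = -0.13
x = -0.22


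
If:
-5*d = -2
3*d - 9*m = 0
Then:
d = 2/5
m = 2/15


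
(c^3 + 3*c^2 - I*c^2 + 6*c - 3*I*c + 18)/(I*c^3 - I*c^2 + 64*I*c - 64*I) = I*(-c^3 - 3*c^2 + I*c^2 - 6*c + 3*I*c - 18)/(c^3 - c^2 + 64*c - 64)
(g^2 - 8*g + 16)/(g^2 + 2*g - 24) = (g - 4)/(g + 6)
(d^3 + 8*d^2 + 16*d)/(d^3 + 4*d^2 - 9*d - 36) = d*(d + 4)/(d^2 - 9)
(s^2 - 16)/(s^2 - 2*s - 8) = (s + 4)/(s + 2)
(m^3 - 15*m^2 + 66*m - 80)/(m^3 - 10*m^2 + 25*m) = (m^2 - 10*m + 16)/(m*(m - 5))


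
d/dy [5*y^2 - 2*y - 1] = 10*y - 2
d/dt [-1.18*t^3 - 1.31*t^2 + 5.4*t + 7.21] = -3.54*t^2 - 2.62*t + 5.4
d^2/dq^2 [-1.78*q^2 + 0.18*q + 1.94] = -3.56000000000000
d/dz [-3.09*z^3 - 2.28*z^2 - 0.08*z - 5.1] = -9.27*z^2 - 4.56*z - 0.08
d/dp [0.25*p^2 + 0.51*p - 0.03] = 0.5*p + 0.51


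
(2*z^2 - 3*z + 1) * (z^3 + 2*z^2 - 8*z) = 2*z^5 + z^4 - 21*z^3 + 26*z^2 - 8*z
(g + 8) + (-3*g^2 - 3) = -3*g^2 + g + 5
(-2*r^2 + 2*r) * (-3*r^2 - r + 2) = 6*r^4 - 4*r^3 - 6*r^2 + 4*r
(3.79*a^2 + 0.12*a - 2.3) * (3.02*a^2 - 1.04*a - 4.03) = 11.4458*a^4 - 3.5792*a^3 - 22.3445*a^2 + 1.9084*a + 9.269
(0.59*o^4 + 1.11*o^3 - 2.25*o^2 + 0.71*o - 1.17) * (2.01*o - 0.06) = 1.1859*o^5 + 2.1957*o^4 - 4.5891*o^3 + 1.5621*o^2 - 2.3943*o + 0.0702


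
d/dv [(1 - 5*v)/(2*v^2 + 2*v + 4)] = (-5*v^2 - 5*v + (2*v + 1)*(5*v - 1) - 10)/(2*(v^2 + v + 2)^2)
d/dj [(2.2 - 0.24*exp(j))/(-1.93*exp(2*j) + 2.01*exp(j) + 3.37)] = (-0.4632*exp(2*j) + 8.492*exp(j) - 5.2308)*exp(j)/(3.7249*exp(4*j) - 7.7586*exp(3*j) - 8.9681*exp(2*j) + 13.5474*exp(j) + 11.3569)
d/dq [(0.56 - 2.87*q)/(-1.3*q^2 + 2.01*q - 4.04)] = (-3.731*q^2 + 1.456*q + 10.4692)/(1.69*q^4 - 5.226*q^3 + 14.5441*q^2 - 16.2408*q + 16.3216)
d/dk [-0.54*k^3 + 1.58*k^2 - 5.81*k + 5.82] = -1.62*k^2 + 3.16*k - 5.81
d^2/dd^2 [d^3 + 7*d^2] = 6*d + 14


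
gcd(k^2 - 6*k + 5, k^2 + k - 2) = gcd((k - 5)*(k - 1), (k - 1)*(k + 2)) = k - 1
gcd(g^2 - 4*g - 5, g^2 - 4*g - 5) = g^2 - 4*g - 5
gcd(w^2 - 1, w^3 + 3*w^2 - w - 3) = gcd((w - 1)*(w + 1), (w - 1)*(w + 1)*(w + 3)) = w^2 - 1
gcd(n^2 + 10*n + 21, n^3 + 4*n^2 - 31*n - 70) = n + 7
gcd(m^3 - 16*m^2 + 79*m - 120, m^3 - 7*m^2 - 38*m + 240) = m^2 - 13*m + 40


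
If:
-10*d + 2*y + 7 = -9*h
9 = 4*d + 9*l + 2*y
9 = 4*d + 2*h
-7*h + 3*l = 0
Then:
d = 19/5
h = -31/10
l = -217/30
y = 589/20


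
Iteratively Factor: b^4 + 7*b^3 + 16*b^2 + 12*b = (b)*(b^3 + 7*b^2 + 16*b + 12) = b*(b + 2)*(b^2 + 5*b + 6) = b*(b + 2)*(b + 3)*(b + 2)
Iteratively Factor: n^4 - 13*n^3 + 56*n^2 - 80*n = (n - 4)*(n^3 - 9*n^2 + 20*n) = (n - 4)^2*(n^2 - 5*n) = (n - 5)*(n - 4)^2*(n)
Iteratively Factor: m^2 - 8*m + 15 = (m - 5)*(m - 3)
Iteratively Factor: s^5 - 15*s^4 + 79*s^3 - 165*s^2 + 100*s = (s - 1)*(s^4 - 14*s^3 + 65*s^2 - 100*s) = (s - 4)*(s - 1)*(s^3 - 10*s^2 + 25*s) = (s - 5)*(s - 4)*(s - 1)*(s^2 - 5*s) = (s - 5)^2*(s - 4)*(s - 1)*(s)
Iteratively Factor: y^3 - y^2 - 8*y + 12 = (y - 2)*(y^2 + y - 6) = (y - 2)^2*(y + 3)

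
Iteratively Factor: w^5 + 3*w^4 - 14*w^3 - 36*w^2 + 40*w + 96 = (w + 2)*(w^4 + w^3 - 16*w^2 - 4*w + 48) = (w - 3)*(w + 2)*(w^3 + 4*w^2 - 4*w - 16) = (w - 3)*(w + 2)*(w + 4)*(w^2 - 4) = (w - 3)*(w + 2)^2*(w + 4)*(w - 2)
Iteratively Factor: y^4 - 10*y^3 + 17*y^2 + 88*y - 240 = (y - 4)*(y^3 - 6*y^2 - 7*y + 60) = (y - 4)^2*(y^2 - 2*y - 15) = (y - 5)*(y - 4)^2*(y + 3)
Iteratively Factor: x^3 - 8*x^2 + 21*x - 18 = (x - 3)*(x^2 - 5*x + 6) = (x - 3)*(x - 2)*(x - 3)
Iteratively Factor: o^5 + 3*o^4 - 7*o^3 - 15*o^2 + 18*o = (o)*(o^4 + 3*o^3 - 7*o^2 - 15*o + 18) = o*(o + 3)*(o^3 - 7*o + 6) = o*(o + 3)^2*(o^2 - 3*o + 2) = o*(o - 1)*(o + 3)^2*(o - 2)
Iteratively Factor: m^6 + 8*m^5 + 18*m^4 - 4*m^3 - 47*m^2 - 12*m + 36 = (m + 2)*(m^5 + 6*m^4 + 6*m^3 - 16*m^2 - 15*m + 18) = (m + 2)^2*(m^4 + 4*m^3 - 2*m^2 - 12*m + 9) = (m - 1)*(m + 2)^2*(m^3 + 5*m^2 + 3*m - 9) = (m - 1)^2*(m + 2)^2*(m^2 + 6*m + 9) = (m - 1)^2*(m + 2)^2*(m + 3)*(m + 3)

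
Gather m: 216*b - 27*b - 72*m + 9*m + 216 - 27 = 189*b - 63*m + 189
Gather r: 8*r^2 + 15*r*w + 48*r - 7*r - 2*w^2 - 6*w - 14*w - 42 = 8*r^2 + r*(15*w + 41) - 2*w^2 - 20*w - 42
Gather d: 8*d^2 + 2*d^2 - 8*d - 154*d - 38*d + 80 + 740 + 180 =10*d^2 - 200*d + 1000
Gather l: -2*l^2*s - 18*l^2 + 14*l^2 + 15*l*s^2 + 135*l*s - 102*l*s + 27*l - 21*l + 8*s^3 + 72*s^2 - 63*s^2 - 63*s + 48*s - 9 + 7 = l^2*(-2*s - 4) + l*(15*s^2 + 33*s + 6) + 8*s^3 + 9*s^2 - 15*s - 2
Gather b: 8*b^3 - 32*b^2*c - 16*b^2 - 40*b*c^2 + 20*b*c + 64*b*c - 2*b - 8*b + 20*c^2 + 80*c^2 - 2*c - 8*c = 8*b^3 + b^2*(-32*c - 16) + b*(-40*c^2 + 84*c - 10) + 100*c^2 - 10*c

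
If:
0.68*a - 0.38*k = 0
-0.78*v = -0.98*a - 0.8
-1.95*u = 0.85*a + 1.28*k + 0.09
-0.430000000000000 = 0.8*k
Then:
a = -0.30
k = -0.54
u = 0.44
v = 0.65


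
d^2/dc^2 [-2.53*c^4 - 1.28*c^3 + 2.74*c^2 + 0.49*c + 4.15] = -30.36*c^2 - 7.68*c + 5.48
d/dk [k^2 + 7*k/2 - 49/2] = 2*k + 7/2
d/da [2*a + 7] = 2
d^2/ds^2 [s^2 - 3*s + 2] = 2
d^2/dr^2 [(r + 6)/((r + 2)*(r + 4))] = 2*(r^3 + 18*r^2 + 84*r + 120)/(r^6 + 18*r^5 + 132*r^4 + 504*r^3 + 1056*r^2 + 1152*r + 512)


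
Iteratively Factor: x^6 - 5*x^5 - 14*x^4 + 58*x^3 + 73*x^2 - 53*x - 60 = (x - 4)*(x^5 - x^4 - 18*x^3 - 14*x^2 + 17*x + 15) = (x - 4)*(x + 1)*(x^4 - 2*x^3 - 16*x^2 + 2*x + 15) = (x - 4)*(x - 1)*(x + 1)*(x^3 - x^2 - 17*x - 15) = (x - 4)*(x - 1)*(x + 1)*(x + 3)*(x^2 - 4*x - 5) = (x - 5)*(x - 4)*(x - 1)*(x + 1)*(x + 3)*(x + 1)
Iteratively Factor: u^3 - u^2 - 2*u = (u + 1)*(u^2 - 2*u) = (u - 2)*(u + 1)*(u)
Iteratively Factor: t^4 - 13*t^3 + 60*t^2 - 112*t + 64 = (t - 1)*(t^3 - 12*t^2 + 48*t - 64) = (t - 4)*(t - 1)*(t^2 - 8*t + 16) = (t - 4)^2*(t - 1)*(t - 4)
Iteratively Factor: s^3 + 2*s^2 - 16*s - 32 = (s + 4)*(s^2 - 2*s - 8) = (s - 4)*(s + 4)*(s + 2)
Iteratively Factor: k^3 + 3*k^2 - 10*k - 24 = (k + 4)*(k^2 - k - 6) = (k - 3)*(k + 4)*(k + 2)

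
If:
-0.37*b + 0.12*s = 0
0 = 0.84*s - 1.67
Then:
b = 0.64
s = 1.99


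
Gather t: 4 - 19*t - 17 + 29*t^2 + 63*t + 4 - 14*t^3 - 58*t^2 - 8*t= -14*t^3 - 29*t^2 + 36*t - 9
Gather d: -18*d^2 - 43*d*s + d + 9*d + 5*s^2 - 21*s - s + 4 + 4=-18*d^2 + d*(10 - 43*s) + 5*s^2 - 22*s + 8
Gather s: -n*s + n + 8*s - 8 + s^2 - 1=n + s^2 + s*(8 - n) - 9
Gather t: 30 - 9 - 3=18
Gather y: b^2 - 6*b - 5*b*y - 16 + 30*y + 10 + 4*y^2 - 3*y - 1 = b^2 - 6*b + 4*y^2 + y*(27 - 5*b) - 7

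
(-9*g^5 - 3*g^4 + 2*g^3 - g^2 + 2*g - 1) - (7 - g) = -9*g^5 - 3*g^4 + 2*g^3 - g^2 + 3*g - 8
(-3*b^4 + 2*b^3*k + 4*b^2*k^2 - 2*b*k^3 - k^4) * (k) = -3*b^4*k + 2*b^3*k^2 + 4*b^2*k^3 - 2*b*k^4 - k^5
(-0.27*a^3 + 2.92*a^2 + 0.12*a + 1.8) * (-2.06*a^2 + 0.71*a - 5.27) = 0.5562*a^5 - 6.2069*a^4 + 3.2489*a^3 - 19.0112*a^2 + 0.6456*a - 9.486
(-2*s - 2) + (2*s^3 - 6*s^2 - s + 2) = 2*s^3 - 6*s^2 - 3*s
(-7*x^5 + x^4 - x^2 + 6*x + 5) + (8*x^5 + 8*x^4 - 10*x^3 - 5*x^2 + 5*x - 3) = x^5 + 9*x^4 - 10*x^3 - 6*x^2 + 11*x + 2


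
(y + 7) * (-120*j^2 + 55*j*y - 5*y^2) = -120*j^2*y - 840*j^2 + 55*j*y^2 + 385*j*y - 5*y^3 - 35*y^2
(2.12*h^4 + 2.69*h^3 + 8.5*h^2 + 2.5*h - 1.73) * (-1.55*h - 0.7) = -3.286*h^5 - 5.6535*h^4 - 15.058*h^3 - 9.825*h^2 + 0.9315*h + 1.211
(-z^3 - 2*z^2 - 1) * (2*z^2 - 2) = -2*z^5 - 4*z^4 + 2*z^3 + 2*z^2 + 2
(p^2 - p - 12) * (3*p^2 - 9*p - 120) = 3*p^4 - 12*p^3 - 147*p^2 + 228*p + 1440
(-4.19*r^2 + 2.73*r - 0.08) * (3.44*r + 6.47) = -14.4136*r^3 - 17.7181*r^2 + 17.3879*r - 0.5176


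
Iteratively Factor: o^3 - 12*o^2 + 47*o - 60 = (o - 4)*(o^2 - 8*o + 15) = (o - 4)*(o - 3)*(o - 5)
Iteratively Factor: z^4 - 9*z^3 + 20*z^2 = (z)*(z^3 - 9*z^2 + 20*z) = z^2*(z^2 - 9*z + 20) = z^2*(z - 4)*(z - 5)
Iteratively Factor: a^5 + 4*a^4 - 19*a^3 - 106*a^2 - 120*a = (a)*(a^4 + 4*a^3 - 19*a^2 - 106*a - 120) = a*(a + 2)*(a^3 + 2*a^2 - 23*a - 60) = a*(a - 5)*(a + 2)*(a^2 + 7*a + 12) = a*(a - 5)*(a + 2)*(a + 4)*(a + 3)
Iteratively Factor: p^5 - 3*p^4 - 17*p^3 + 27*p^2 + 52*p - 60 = (p + 2)*(p^4 - 5*p^3 - 7*p^2 + 41*p - 30) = (p + 2)*(p + 3)*(p^3 - 8*p^2 + 17*p - 10) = (p - 1)*(p + 2)*(p + 3)*(p^2 - 7*p + 10) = (p - 5)*(p - 1)*(p + 2)*(p + 3)*(p - 2)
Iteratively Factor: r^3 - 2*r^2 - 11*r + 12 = (r + 3)*(r^2 - 5*r + 4) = (r - 4)*(r + 3)*(r - 1)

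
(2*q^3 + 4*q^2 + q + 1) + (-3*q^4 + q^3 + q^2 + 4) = -3*q^4 + 3*q^3 + 5*q^2 + q + 5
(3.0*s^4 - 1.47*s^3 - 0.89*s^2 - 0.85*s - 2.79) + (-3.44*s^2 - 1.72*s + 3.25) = 3.0*s^4 - 1.47*s^3 - 4.33*s^2 - 2.57*s + 0.46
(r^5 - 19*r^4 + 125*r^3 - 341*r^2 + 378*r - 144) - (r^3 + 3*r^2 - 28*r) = r^5 - 19*r^4 + 124*r^3 - 344*r^2 + 406*r - 144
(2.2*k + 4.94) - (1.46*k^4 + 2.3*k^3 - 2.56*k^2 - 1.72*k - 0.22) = -1.46*k^4 - 2.3*k^3 + 2.56*k^2 + 3.92*k + 5.16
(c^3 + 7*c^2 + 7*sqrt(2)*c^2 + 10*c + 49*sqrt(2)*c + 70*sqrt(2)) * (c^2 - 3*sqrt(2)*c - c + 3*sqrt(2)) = c^5 + 4*sqrt(2)*c^4 + 6*c^4 - 39*c^3 + 24*sqrt(2)*c^3 - 262*c^2 + 12*sqrt(2)*c^2 - 126*c - 40*sqrt(2)*c + 420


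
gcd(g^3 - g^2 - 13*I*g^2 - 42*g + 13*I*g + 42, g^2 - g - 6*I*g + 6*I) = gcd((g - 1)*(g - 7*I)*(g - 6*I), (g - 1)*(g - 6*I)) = g^2 + g*(-1 - 6*I) + 6*I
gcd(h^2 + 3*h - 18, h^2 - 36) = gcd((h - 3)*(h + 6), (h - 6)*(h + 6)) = h + 6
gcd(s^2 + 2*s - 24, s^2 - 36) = s + 6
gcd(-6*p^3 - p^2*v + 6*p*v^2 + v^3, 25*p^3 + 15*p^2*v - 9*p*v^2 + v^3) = p + v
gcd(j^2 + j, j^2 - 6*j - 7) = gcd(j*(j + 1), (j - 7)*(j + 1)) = j + 1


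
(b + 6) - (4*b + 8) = -3*b - 2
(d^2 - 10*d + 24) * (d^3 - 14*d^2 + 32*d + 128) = d^5 - 24*d^4 + 196*d^3 - 528*d^2 - 512*d + 3072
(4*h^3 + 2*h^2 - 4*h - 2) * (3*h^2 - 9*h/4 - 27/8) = 12*h^5 - 3*h^4 - 30*h^3 - 15*h^2/4 + 18*h + 27/4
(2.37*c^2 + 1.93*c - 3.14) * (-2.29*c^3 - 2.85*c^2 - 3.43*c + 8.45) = -5.4273*c^5 - 11.1742*c^4 - 6.439*c^3 + 22.3556*c^2 + 27.0787*c - 26.533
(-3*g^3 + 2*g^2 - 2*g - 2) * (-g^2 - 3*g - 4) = 3*g^5 + 7*g^4 + 8*g^3 + 14*g + 8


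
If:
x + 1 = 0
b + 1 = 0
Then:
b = -1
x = -1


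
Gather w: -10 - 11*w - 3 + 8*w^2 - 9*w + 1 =8*w^2 - 20*w - 12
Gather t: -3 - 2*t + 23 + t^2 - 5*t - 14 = t^2 - 7*t + 6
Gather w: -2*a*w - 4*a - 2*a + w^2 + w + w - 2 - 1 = -6*a + w^2 + w*(2 - 2*a) - 3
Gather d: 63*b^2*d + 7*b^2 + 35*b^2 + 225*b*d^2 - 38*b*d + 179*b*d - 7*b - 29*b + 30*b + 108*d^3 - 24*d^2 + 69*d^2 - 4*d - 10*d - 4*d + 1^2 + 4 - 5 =42*b^2 - 6*b + 108*d^3 + d^2*(225*b + 45) + d*(63*b^2 + 141*b - 18)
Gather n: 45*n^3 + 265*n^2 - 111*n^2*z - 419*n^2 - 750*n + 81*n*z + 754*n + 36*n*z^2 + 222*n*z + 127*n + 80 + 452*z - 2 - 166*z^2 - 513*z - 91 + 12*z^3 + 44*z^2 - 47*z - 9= 45*n^3 + n^2*(-111*z - 154) + n*(36*z^2 + 303*z + 131) + 12*z^3 - 122*z^2 - 108*z - 22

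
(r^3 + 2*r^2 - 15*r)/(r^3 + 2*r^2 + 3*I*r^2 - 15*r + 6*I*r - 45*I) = r/(r + 3*I)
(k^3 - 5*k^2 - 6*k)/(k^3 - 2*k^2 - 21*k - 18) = k/(k + 3)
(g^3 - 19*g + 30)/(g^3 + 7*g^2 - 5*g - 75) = (g - 2)/(g + 5)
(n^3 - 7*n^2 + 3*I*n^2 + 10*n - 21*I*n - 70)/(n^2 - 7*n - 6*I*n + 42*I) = (n^2 + 3*I*n + 10)/(n - 6*I)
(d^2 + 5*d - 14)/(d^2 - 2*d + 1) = (d^2 + 5*d - 14)/(d^2 - 2*d + 1)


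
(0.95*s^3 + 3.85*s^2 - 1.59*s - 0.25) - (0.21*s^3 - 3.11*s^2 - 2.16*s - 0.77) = 0.74*s^3 + 6.96*s^2 + 0.57*s + 0.52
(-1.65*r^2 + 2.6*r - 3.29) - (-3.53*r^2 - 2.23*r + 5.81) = 1.88*r^2 + 4.83*r - 9.1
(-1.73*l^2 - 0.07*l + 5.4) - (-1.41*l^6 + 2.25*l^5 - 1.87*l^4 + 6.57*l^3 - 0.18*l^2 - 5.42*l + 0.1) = 1.41*l^6 - 2.25*l^5 + 1.87*l^4 - 6.57*l^3 - 1.55*l^2 + 5.35*l + 5.3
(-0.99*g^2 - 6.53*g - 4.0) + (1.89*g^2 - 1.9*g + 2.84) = 0.9*g^2 - 8.43*g - 1.16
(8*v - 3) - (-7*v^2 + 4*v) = 7*v^2 + 4*v - 3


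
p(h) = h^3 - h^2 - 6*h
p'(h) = 3*h^2 - 2*h - 6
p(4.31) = 35.63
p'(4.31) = 41.11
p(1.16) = -6.74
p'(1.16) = -4.28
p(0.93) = -5.64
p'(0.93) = -5.27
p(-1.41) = 3.67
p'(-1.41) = 2.78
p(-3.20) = -23.81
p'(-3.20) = 31.12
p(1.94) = -8.10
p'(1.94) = 1.41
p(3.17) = 2.79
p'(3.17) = 17.81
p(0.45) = -2.81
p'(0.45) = -6.29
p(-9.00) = -756.00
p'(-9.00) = 255.00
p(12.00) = 1512.00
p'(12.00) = 402.00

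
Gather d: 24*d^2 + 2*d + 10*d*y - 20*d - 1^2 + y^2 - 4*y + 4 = 24*d^2 + d*(10*y - 18) + y^2 - 4*y + 3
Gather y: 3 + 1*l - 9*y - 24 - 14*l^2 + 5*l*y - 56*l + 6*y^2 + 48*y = -14*l^2 - 55*l + 6*y^2 + y*(5*l + 39) - 21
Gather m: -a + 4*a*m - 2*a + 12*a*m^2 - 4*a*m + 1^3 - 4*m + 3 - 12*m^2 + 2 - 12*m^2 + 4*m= -3*a + m^2*(12*a - 24) + 6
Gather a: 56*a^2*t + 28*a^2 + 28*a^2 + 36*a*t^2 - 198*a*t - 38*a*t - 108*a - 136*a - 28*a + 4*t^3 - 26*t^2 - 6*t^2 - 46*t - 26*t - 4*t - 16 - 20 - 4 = a^2*(56*t + 56) + a*(36*t^2 - 236*t - 272) + 4*t^3 - 32*t^2 - 76*t - 40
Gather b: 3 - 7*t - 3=-7*t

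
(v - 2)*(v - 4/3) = v^2 - 10*v/3 + 8/3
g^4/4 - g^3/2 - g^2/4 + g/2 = g*(g/4 + 1/4)*(g - 2)*(g - 1)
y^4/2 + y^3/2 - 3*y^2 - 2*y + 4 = (y/2 + 1)*(y - 2)*(y - 1)*(y + 2)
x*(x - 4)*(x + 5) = x^3 + x^2 - 20*x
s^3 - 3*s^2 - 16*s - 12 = (s - 6)*(s + 1)*(s + 2)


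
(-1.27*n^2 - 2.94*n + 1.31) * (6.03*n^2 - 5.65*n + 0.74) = -7.6581*n^4 - 10.5527*n^3 + 23.5705*n^2 - 9.5771*n + 0.9694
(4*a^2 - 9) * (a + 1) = 4*a^3 + 4*a^2 - 9*a - 9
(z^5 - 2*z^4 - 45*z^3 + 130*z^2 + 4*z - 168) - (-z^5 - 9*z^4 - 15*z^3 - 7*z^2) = 2*z^5 + 7*z^4 - 30*z^3 + 137*z^2 + 4*z - 168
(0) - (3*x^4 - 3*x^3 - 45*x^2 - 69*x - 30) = -3*x^4 + 3*x^3 + 45*x^2 + 69*x + 30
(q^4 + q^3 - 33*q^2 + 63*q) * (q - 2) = q^5 - q^4 - 35*q^3 + 129*q^2 - 126*q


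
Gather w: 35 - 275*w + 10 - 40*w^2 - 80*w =-40*w^2 - 355*w + 45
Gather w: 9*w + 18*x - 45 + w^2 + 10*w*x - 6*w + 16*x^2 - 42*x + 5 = w^2 + w*(10*x + 3) + 16*x^2 - 24*x - 40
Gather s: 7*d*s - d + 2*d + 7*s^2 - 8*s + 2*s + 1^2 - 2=d + 7*s^2 + s*(7*d - 6) - 1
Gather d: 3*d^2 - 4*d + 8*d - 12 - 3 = 3*d^2 + 4*d - 15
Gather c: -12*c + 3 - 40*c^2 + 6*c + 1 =-40*c^2 - 6*c + 4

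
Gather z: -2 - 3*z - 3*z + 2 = -6*z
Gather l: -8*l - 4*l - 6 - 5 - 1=-12*l - 12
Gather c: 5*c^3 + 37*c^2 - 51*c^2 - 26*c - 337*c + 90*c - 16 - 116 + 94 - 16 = 5*c^3 - 14*c^2 - 273*c - 54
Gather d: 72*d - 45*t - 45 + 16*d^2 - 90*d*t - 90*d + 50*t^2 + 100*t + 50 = 16*d^2 + d*(-90*t - 18) + 50*t^2 + 55*t + 5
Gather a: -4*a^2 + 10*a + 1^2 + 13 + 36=-4*a^2 + 10*a + 50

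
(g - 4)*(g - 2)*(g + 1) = g^3 - 5*g^2 + 2*g + 8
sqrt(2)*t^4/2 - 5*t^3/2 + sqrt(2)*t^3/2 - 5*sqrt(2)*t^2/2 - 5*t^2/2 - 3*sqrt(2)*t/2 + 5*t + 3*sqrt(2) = (t - 1)*(t + 2)*(t - 3*sqrt(2))*(sqrt(2)*t/2 + 1/2)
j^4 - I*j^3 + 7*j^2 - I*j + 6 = (j - 3*I)*(j - I)*(j + I)*(j + 2*I)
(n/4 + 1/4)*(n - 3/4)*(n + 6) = n^3/4 + 25*n^2/16 + 3*n/16 - 9/8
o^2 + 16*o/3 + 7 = (o + 7/3)*(o + 3)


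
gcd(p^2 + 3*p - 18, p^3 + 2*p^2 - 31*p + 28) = 1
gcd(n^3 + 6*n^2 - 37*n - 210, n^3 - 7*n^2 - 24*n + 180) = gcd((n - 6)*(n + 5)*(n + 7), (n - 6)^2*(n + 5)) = n^2 - n - 30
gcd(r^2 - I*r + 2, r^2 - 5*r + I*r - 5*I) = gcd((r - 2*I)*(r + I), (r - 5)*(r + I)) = r + I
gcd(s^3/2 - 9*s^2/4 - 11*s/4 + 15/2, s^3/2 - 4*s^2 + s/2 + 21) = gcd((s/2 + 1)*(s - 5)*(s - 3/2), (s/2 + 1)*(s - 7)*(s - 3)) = s + 2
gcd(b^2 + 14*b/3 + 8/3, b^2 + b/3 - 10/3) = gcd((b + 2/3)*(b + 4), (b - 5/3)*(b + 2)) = 1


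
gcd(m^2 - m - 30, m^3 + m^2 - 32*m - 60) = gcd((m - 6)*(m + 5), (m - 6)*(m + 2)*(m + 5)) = m^2 - m - 30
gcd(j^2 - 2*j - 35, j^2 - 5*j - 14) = j - 7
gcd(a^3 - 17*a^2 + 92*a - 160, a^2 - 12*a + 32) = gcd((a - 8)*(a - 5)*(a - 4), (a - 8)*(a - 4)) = a^2 - 12*a + 32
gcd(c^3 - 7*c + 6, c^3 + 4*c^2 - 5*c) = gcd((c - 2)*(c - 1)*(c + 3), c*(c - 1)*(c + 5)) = c - 1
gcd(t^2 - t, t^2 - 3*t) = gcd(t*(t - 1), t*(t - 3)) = t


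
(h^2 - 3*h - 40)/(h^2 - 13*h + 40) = (h + 5)/(h - 5)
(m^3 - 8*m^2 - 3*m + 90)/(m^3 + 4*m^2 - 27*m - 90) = (m - 6)/(m + 6)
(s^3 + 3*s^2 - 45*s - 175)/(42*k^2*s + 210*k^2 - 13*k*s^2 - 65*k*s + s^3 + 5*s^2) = (s^2 - 2*s - 35)/(42*k^2 - 13*k*s + s^2)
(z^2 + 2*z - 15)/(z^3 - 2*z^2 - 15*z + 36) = (z + 5)/(z^2 + z - 12)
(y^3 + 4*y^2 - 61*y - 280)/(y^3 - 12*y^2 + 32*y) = (y^2 + 12*y + 35)/(y*(y - 4))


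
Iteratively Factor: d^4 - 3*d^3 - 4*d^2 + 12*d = (d - 2)*(d^3 - d^2 - 6*d) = d*(d - 2)*(d^2 - d - 6) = d*(d - 2)*(d + 2)*(d - 3)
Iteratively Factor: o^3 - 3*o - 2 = (o + 1)*(o^2 - o - 2) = (o + 1)^2*(o - 2)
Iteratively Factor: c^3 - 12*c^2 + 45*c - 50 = (c - 5)*(c^2 - 7*c + 10) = (c - 5)*(c - 2)*(c - 5)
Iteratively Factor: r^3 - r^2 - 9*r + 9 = (r - 1)*(r^2 - 9) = (r - 3)*(r - 1)*(r + 3)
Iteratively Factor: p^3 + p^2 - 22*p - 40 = (p + 2)*(p^2 - p - 20) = (p - 5)*(p + 2)*(p + 4)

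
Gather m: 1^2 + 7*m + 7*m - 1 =14*m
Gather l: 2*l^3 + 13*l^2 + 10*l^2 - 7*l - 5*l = 2*l^3 + 23*l^2 - 12*l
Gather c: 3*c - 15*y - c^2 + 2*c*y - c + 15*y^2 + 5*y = -c^2 + c*(2*y + 2) + 15*y^2 - 10*y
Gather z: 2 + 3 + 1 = 6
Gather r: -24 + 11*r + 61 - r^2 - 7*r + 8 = -r^2 + 4*r + 45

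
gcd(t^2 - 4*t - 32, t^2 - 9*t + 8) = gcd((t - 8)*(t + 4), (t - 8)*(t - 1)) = t - 8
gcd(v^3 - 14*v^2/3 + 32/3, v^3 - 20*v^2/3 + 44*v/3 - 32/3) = v - 2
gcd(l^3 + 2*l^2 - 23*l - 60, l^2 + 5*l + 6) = l + 3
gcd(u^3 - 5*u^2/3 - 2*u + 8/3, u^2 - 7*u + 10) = u - 2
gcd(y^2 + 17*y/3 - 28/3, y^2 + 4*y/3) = 1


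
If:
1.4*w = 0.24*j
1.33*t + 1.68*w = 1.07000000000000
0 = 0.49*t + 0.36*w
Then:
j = 8.88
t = -1.12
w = 1.52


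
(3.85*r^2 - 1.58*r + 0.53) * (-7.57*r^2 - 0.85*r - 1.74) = -29.1445*r^4 + 8.6881*r^3 - 9.3681*r^2 + 2.2987*r - 0.9222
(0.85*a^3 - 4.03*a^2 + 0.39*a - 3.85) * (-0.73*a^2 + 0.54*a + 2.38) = -0.6205*a^5 + 3.4009*a^4 - 0.4379*a^3 - 6.5703*a^2 - 1.1508*a - 9.163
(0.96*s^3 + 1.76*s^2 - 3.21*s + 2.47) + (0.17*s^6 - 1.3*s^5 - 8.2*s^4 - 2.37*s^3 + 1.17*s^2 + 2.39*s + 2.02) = 0.17*s^6 - 1.3*s^5 - 8.2*s^4 - 1.41*s^3 + 2.93*s^2 - 0.82*s + 4.49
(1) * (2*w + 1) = 2*w + 1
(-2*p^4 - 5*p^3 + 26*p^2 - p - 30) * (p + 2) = -2*p^5 - 9*p^4 + 16*p^3 + 51*p^2 - 32*p - 60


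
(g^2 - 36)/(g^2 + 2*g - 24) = (g - 6)/(g - 4)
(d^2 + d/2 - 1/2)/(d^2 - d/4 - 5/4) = 2*(2*d - 1)/(4*d - 5)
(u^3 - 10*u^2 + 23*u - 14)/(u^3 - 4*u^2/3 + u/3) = 3*(u^2 - 9*u + 14)/(u*(3*u - 1))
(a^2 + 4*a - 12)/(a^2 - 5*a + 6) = (a + 6)/(a - 3)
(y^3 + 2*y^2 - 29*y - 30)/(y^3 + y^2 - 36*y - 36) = (y - 5)/(y - 6)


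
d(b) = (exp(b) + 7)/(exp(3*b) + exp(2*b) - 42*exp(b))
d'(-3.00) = 3.35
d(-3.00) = -3.38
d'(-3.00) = 3.35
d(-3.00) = -3.38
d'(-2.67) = 2.41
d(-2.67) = -2.43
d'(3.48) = -0.00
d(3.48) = 0.00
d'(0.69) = 0.06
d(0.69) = -0.13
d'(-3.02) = 3.41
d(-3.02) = -3.44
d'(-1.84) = 1.05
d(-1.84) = -1.08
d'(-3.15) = 3.89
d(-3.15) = -3.92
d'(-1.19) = 0.55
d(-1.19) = -0.58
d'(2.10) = -0.27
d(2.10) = 0.06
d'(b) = (exp(b) + 7)*(-3*exp(3*b) - 2*exp(2*b) + 42*exp(b))/(exp(3*b) + exp(2*b) - 42*exp(b))^2 + exp(b)/(exp(3*b) + exp(2*b) - 42*exp(b))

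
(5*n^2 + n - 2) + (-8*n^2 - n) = -3*n^2 - 2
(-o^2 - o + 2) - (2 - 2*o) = -o^2 + o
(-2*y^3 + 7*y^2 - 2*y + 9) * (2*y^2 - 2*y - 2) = -4*y^5 + 18*y^4 - 14*y^3 + 8*y^2 - 14*y - 18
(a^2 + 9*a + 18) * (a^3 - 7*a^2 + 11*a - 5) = a^5 + 2*a^4 - 34*a^3 - 32*a^2 + 153*a - 90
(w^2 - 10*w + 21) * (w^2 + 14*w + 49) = w^4 + 4*w^3 - 70*w^2 - 196*w + 1029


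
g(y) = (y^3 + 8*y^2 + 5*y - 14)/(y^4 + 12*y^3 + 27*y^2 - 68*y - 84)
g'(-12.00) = -0.02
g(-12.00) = -0.14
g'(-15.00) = -0.00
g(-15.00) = -0.10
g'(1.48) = -0.65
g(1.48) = -0.17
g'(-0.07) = -0.21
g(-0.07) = 0.18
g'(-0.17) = -0.25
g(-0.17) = 0.20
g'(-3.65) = -0.15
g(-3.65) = 0.22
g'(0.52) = -0.15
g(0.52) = 0.08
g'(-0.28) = -0.31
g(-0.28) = 0.23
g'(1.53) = -0.79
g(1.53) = -0.21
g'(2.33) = -1.55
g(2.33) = 0.63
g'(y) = (3*y^2 + 16*y + 5)/(y^4 + 12*y^3 + 27*y^2 - 68*y - 84) + (-4*y^3 - 36*y^2 - 54*y + 68)*(y^3 + 8*y^2 + 5*y - 14)/(y^4 + 12*y^3 + 27*y^2 - 68*y - 84)^2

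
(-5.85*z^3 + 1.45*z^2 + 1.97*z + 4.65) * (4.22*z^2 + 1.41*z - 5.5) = -24.687*z^5 - 2.1295*z^4 + 42.5329*z^3 + 14.4257*z^2 - 4.2785*z - 25.575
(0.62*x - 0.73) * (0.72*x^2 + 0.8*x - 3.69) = 0.4464*x^3 - 0.0296*x^2 - 2.8718*x + 2.6937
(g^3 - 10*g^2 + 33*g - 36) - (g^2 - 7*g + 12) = g^3 - 11*g^2 + 40*g - 48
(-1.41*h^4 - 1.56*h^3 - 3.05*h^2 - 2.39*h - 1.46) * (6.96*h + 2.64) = -9.8136*h^5 - 14.58*h^4 - 25.3464*h^3 - 24.6864*h^2 - 16.4712*h - 3.8544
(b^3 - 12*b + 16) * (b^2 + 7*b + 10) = b^5 + 7*b^4 - 2*b^3 - 68*b^2 - 8*b + 160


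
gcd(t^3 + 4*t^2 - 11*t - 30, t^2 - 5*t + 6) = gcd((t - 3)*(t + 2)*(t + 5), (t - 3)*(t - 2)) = t - 3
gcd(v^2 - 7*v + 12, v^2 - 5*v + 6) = v - 3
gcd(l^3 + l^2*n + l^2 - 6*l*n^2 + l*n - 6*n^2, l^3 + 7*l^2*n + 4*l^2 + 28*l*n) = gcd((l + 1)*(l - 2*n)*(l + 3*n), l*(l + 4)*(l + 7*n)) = 1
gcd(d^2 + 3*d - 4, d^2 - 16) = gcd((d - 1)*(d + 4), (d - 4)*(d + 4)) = d + 4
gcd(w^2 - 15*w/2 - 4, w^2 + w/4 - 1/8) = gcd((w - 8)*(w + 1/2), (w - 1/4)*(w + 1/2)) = w + 1/2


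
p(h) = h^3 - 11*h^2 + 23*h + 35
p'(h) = 3*h^2 - 22*h + 23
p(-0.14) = 31.56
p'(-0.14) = 26.14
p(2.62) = 37.74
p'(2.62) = -14.05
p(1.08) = 48.27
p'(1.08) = 2.74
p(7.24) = 4.43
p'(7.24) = 20.97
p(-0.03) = 34.30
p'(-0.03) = 23.66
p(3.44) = 24.66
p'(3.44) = -17.18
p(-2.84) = -141.95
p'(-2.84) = 109.68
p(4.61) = 5.23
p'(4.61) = -14.66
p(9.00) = 80.00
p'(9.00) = 68.00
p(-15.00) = -6160.00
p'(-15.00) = 1028.00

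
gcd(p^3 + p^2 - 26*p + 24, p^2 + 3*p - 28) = p - 4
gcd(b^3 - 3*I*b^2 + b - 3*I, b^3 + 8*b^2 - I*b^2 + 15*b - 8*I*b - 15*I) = b - I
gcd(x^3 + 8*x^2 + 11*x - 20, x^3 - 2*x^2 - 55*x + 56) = x - 1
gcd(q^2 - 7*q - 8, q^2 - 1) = q + 1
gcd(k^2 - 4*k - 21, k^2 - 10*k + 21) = k - 7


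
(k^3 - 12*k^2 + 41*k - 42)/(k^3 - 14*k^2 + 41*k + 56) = (k^2 - 5*k + 6)/(k^2 - 7*k - 8)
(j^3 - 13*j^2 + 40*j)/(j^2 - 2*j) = (j^2 - 13*j + 40)/(j - 2)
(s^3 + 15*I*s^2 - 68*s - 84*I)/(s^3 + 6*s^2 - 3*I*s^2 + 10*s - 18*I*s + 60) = (s^2 + 13*I*s - 42)/(s^2 + s*(6 - 5*I) - 30*I)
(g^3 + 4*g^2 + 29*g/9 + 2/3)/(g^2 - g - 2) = (g^3 + 4*g^2 + 29*g/9 + 2/3)/(g^2 - g - 2)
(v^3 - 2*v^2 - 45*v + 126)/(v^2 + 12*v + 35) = (v^2 - 9*v + 18)/(v + 5)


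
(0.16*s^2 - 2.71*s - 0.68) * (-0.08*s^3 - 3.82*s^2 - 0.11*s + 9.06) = -0.0128*s^5 - 0.3944*s^4 + 10.389*s^3 + 4.3453*s^2 - 24.4778*s - 6.1608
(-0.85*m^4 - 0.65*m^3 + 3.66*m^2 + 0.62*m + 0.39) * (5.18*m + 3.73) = -4.403*m^5 - 6.5375*m^4 + 16.5343*m^3 + 16.8634*m^2 + 4.3328*m + 1.4547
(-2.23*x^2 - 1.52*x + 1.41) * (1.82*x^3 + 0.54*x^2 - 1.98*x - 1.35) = -4.0586*x^5 - 3.9706*x^4 + 6.1608*x^3 + 6.7815*x^2 - 0.7398*x - 1.9035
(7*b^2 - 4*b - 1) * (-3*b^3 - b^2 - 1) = -21*b^5 + 5*b^4 + 7*b^3 - 6*b^2 + 4*b + 1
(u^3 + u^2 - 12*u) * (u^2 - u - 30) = u^5 - 43*u^3 - 18*u^2 + 360*u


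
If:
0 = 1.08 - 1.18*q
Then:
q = 0.92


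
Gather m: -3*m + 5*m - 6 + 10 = 2*m + 4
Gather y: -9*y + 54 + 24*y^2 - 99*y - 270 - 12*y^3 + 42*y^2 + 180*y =-12*y^3 + 66*y^2 + 72*y - 216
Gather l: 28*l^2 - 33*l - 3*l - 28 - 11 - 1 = 28*l^2 - 36*l - 40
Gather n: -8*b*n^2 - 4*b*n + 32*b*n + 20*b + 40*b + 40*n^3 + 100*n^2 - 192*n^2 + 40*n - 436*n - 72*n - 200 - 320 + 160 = 60*b + 40*n^3 + n^2*(-8*b - 92) + n*(28*b - 468) - 360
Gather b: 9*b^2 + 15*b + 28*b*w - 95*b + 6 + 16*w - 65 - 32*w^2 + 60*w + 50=9*b^2 + b*(28*w - 80) - 32*w^2 + 76*w - 9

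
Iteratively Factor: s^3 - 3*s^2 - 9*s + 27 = (s + 3)*(s^2 - 6*s + 9) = (s - 3)*(s + 3)*(s - 3)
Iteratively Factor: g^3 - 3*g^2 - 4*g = (g - 4)*(g^2 + g) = (g - 4)*(g + 1)*(g)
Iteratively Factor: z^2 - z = (z)*(z - 1)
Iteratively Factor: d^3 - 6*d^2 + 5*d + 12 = (d - 3)*(d^2 - 3*d - 4) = (d - 4)*(d - 3)*(d + 1)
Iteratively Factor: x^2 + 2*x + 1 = (x + 1)*(x + 1)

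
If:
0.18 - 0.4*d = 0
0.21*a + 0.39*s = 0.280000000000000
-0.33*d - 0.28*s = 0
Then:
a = 2.32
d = 0.45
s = -0.53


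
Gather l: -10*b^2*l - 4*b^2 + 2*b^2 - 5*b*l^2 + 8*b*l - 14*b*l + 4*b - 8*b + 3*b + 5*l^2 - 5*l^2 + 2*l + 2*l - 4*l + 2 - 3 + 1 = -2*b^2 - 5*b*l^2 - b + l*(-10*b^2 - 6*b)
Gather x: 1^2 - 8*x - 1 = -8*x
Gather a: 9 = 9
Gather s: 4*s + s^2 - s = s^2 + 3*s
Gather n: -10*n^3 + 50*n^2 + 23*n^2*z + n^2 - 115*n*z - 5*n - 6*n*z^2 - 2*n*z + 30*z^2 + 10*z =-10*n^3 + n^2*(23*z + 51) + n*(-6*z^2 - 117*z - 5) + 30*z^2 + 10*z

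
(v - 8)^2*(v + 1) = v^3 - 15*v^2 + 48*v + 64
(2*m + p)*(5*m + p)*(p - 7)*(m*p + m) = 10*m^3*p^2 - 60*m^3*p - 70*m^3 + 7*m^2*p^3 - 42*m^2*p^2 - 49*m^2*p + m*p^4 - 6*m*p^3 - 7*m*p^2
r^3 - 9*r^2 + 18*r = r*(r - 6)*(r - 3)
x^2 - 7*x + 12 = (x - 4)*(x - 3)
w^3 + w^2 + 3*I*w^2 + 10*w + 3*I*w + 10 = (w + 1)*(w - 2*I)*(w + 5*I)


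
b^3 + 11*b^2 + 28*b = b*(b + 4)*(b + 7)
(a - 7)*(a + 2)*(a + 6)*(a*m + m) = a^4*m + 2*a^3*m - 43*a^2*m - 128*a*m - 84*m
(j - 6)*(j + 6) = j^2 - 36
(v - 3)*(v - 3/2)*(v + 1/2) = v^3 - 4*v^2 + 9*v/4 + 9/4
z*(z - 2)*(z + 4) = z^3 + 2*z^2 - 8*z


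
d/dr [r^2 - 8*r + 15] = 2*r - 8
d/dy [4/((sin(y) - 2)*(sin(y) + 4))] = -8*(sin(y) + 1)*cos(y)/((sin(y) - 2)^2*(sin(y) + 4)^2)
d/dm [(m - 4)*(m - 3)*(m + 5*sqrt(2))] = 3*m^2 - 14*m + 10*sqrt(2)*m - 35*sqrt(2) + 12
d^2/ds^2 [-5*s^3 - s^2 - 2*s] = -30*s - 2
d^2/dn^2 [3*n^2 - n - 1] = 6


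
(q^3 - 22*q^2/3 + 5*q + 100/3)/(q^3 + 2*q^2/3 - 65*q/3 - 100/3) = (q - 4)/(q + 4)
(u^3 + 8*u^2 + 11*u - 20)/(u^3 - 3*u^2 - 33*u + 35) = (u + 4)/(u - 7)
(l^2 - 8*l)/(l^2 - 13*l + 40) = l/(l - 5)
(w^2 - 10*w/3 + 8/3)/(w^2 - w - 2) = (w - 4/3)/(w + 1)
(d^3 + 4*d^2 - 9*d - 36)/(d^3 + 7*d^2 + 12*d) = (d - 3)/d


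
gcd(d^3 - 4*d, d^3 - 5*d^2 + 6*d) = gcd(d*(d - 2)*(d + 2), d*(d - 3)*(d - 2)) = d^2 - 2*d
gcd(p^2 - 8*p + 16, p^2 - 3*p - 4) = p - 4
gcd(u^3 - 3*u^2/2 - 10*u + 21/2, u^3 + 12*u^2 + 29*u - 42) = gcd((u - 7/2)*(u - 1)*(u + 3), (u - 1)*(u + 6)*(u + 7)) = u - 1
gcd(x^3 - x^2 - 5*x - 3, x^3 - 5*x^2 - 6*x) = x + 1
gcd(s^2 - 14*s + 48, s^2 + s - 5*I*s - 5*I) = 1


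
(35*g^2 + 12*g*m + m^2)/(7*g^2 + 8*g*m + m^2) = (5*g + m)/(g + m)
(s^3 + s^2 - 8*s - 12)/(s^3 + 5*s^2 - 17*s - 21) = (s^2 + 4*s + 4)/(s^2 + 8*s + 7)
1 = 1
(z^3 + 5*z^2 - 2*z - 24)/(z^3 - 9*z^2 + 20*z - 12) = (z^2 + 7*z + 12)/(z^2 - 7*z + 6)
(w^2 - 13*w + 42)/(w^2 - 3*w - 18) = (w - 7)/(w + 3)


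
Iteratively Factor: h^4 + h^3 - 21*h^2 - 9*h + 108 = (h + 3)*(h^3 - 2*h^2 - 15*h + 36) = (h + 3)*(h + 4)*(h^2 - 6*h + 9) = (h - 3)*(h + 3)*(h + 4)*(h - 3)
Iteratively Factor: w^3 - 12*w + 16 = (w - 2)*(w^2 + 2*w - 8) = (w - 2)^2*(w + 4)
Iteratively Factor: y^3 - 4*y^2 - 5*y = (y - 5)*(y^2 + y) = y*(y - 5)*(y + 1)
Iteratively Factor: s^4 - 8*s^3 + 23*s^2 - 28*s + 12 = (s - 2)*(s^3 - 6*s^2 + 11*s - 6) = (s - 2)*(s - 1)*(s^2 - 5*s + 6) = (s - 2)^2*(s - 1)*(s - 3)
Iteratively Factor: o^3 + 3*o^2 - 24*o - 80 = (o + 4)*(o^2 - o - 20) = (o - 5)*(o + 4)*(o + 4)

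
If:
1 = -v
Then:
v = -1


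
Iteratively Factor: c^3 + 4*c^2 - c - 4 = (c + 1)*(c^2 + 3*c - 4) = (c + 1)*(c + 4)*(c - 1)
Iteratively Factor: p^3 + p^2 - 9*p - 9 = (p + 3)*(p^2 - 2*p - 3) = (p - 3)*(p + 3)*(p + 1)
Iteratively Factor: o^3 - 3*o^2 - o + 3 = (o - 1)*(o^2 - 2*o - 3) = (o - 1)*(o + 1)*(o - 3)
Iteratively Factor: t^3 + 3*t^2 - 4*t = (t)*(t^2 + 3*t - 4) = t*(t - 1)*(t + 4)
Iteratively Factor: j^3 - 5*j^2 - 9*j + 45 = (j - 5)*(j^2 - 9) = (j - 5)*(j - 3)*(j + 3)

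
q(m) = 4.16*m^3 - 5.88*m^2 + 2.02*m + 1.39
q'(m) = 12.48*m^2 - 11.76*m + 2.02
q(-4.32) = -452.46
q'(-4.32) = 285.73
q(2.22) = 22.41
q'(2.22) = 37.42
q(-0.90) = -8.22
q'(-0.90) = 22.71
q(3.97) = 177.03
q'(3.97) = 152.03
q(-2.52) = -107.61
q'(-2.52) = 110.91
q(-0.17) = 0.86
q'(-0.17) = 4.38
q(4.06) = 191.07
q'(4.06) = 159.99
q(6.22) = 787.54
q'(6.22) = 411.70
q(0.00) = 1.39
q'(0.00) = 2.02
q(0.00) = 1.39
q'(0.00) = 2.02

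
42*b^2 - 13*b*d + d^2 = (-7*b + d)*(-6*b + d)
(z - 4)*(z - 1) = z^2 - 5*z + 4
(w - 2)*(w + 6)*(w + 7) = w^3 + 11*w^2 + 16*w - 84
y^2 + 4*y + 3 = (y + 1)*(y + 3)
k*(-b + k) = -b*k + k^2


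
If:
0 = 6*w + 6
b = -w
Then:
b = 1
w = -1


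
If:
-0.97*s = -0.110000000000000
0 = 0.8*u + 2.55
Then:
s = 0.11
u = -3.19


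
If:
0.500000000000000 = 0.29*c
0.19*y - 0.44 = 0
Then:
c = 1.72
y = 2.32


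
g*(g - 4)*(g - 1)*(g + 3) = g^4 - 2*g^3 - 11*g^2 + 12*g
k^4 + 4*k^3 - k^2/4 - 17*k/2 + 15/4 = (k - 1)*(k - 1/2)*(k + 5/2)*(k + 3)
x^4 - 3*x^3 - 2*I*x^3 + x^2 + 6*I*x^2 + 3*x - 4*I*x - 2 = (x - 2)*(x - 1)*(x - I)^2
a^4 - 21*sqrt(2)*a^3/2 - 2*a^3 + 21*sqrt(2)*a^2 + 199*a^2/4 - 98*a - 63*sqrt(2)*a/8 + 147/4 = (a - 3/2)*(a - 1/2)*(a - 7*sqrt(2))*(a - 7*sqrt(2)/2)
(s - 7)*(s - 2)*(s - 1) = s^3 - 10*s^2 + 23*s - 14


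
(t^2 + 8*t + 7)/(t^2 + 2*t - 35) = (t + 1)/(t - 5)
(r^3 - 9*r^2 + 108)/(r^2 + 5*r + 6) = (r^2 - 12*r + 36)/(r + 2)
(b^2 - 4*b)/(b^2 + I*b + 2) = b*(b - 4)/(b^2 + I*b + 2)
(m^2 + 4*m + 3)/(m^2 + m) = (m + 3)/m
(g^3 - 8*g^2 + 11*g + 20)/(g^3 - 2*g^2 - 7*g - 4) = (g - 5)/(g + 1)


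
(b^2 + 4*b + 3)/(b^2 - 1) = (b + 3)/(b - 1)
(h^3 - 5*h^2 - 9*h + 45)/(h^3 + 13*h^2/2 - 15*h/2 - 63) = 2*(h^2 - 2*h - 15)/(2*h^2 + 19*h + 42)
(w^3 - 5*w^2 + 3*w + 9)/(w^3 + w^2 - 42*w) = (w^3 - 5*w^2 + 3*w + 9)/(w*(w^2 + w - 42))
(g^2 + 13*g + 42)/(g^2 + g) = (g^2 + 13*g + 42)/(g*(g + 1))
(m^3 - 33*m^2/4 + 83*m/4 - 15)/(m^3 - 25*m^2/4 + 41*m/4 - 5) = (m - 3)/(m - 1)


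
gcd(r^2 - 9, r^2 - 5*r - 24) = r + 3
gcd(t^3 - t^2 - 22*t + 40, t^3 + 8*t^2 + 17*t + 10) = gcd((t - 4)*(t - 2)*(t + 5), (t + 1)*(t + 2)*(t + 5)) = t + 5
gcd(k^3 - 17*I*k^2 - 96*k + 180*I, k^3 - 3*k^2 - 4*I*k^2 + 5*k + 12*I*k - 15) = k - 5*I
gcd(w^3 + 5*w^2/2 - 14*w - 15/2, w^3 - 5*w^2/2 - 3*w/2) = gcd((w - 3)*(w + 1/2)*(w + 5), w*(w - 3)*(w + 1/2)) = w^2 - 5*w/2 - 3/2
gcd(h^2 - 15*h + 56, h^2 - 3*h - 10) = 1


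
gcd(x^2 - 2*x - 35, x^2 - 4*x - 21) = x - 7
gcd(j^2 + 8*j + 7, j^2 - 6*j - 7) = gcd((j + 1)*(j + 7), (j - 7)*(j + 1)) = j + 1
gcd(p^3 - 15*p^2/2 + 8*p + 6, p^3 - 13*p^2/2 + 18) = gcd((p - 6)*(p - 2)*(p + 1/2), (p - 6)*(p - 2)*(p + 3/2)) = p^2 - 8*p + 12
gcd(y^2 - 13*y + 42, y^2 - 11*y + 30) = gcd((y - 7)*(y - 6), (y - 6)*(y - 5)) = y - 6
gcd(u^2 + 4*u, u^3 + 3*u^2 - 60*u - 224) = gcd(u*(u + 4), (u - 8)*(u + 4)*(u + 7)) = u + 4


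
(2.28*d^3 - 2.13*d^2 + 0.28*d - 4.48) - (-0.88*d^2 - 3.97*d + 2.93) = 2.28*d^3 - 1.25*d^2 + 4.25*d - 7.41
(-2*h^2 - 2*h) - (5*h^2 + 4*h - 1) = -7*h^2 - 6*h + 1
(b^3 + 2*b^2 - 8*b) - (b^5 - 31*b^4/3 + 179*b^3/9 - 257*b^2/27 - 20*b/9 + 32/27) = -b^5 + 31*b^4/3 - 170*b^3/9 + 311*b^2/27 - 52*b/9 - 32/27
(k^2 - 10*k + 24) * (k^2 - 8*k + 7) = k^4 - 18*k^3 + 111*k^2 - 262*k + 168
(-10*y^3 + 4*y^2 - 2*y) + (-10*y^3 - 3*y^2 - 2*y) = -20*y^3 + y^2 - 4*y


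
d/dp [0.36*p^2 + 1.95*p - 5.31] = 0.72*p + 1.95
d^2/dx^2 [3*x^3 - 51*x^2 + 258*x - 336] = 18*x - 102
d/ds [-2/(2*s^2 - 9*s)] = 2*(4*s - 9)/(s^2*(2*s - 9)^2)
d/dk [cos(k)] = -sin(k)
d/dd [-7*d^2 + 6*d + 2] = 6 - 14*d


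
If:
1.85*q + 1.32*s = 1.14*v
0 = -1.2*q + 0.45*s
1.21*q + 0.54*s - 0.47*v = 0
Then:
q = 0.00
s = 0.00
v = 0.00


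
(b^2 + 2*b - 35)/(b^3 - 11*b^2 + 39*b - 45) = (b + 7)/(b^2 - 6*b + 9)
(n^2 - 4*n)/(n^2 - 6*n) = (n - 4)/(n - 6)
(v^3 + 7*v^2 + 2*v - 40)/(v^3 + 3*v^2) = (v^3 + 7*v^2 + 2*v - 40)/(v^2*(v + 3))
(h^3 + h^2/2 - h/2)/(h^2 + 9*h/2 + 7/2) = h*(2*h - 1)/(2*h + 7)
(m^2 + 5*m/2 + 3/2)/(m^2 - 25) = (2*m^2 + 5*m + 3)/(2*(m^2 - 25))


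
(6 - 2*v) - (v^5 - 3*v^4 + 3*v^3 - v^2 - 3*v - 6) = -v^5 + 3*v^4 - 3*v^3 + v^2 + v + 12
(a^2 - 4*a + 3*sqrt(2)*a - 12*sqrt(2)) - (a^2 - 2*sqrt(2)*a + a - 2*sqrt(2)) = -5*a + 5*sqrt(2)*a - 10*sqrt(2)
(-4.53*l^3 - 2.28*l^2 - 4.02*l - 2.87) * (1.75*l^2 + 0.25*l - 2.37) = -7.9275*l^5 - 5.1225*l^4 + 3.1311*l^3 - 0.6239*l^2 + 8.8099*l + 6.8019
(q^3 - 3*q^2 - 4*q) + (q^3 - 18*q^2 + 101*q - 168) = 2*q^3 - 21*q^2 + 97*q - 168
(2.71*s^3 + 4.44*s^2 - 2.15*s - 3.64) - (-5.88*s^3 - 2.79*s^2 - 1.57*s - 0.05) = 8.59*s^3 + 7.23*s^2 - 0.58*s - 3.59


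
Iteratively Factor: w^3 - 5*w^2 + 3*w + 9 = (w - 3)*(w^2 - 2*w - 3) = (w - 3)^2*(w + 1)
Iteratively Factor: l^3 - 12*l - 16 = (l + 2)*(l^2 - 2*l - 8) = (l - 4)*(l + 2)*(l + 2)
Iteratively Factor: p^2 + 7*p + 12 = (p + 3)*(p + 4)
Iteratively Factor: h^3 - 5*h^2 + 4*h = (h - 4)*(h^2 - h) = h*(h - 4)*(h - 1)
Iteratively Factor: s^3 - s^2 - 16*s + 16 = (s - 4)*(s^2 + 3*s - 4) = (s - 4)*(s - 1)*(s + 4)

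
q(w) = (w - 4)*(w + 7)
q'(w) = 2*w + 3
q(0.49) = -26.29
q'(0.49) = 3.98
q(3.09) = -9.18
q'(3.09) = 9.18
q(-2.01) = -29.99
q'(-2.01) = -1.02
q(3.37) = -6.53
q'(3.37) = 9.74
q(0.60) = -25.84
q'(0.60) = 4.20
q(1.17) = -23.12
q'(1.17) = 5.34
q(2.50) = -14.25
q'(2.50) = 8.00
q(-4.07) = -23.65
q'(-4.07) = -5.14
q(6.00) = 26.00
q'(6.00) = 15.00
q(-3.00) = -28.00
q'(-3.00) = -3.00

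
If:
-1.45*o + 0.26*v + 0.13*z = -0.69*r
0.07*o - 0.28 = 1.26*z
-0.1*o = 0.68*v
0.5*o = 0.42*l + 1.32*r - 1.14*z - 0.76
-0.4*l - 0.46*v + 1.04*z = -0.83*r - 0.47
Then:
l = 0.87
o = 0.04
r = 0.12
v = -0.01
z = -0.22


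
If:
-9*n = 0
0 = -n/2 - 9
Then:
No Solution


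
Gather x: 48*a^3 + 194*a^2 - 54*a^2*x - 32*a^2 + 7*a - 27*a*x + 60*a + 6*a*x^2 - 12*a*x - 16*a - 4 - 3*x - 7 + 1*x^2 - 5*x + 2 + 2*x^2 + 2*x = 48*a^3 + 162*a^2 + 51*a + x^2*(6*a + 3) + x*(-54*a^2 - 39*a - 6) - 9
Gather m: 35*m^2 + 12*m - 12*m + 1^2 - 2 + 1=35*m^2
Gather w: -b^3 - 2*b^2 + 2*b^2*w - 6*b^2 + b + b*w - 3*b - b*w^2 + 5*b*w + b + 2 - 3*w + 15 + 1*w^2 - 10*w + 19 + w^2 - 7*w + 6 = -b^3 - 8*b^2 - b + w^2*(2 - b) + w*(2*b^2 + 6*b - 20) + 42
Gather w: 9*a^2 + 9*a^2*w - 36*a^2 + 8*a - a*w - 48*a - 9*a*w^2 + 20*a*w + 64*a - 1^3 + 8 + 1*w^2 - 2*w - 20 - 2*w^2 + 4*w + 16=-27*a^2 + 24*a + w^2*(-9*a - 1) + w*(9*a^2 + 19*a + 2) + 3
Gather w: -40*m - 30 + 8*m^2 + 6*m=8*m^2 - 34*m - 30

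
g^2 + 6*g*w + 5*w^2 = (g + w)*(g + 5*w)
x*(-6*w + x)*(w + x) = -6*w^2*x - 5*w*x^2 + x^3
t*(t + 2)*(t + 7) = t^3 + 9*t^2 + 14*t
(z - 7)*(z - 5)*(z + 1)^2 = z^4 - 10*z^3 + 12*z^2 + 58*z + 35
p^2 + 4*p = p*(p + 4)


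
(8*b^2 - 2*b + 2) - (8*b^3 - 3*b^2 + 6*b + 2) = -8*b^3 + 11*b^2 - 8*b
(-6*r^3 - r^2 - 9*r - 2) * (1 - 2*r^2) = 12*r^5 + 2*r^4 + 12*r^3 + 3*r^2 - 9*r - 2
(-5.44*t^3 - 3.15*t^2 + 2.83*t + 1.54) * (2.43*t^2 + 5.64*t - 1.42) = -13.2192*t^5 - 38.3361*t^4 - 3.1643*t^3 + 24.1764*t^2 + 4.667*t - 2.1868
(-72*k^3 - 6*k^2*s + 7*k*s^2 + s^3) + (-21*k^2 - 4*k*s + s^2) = -72*k^3 - 6*k^2*s - 21*k^2 + 7*k*s^2 - 4*k*s + s^3 + s^2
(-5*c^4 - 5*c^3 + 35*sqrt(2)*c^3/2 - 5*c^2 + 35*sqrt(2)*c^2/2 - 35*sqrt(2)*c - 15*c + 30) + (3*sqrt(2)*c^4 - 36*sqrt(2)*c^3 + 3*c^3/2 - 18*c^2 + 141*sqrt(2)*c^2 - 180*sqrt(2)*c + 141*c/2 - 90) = -5*c^4 + 3*sqrt(2)*c^4 - 37*sqrt(2)*c^3/2 - 7*c^3/2 - 23*c^2 + 317*sqrt(2)*c^2/2 - 215*sqrt(2)*c + 111*c/2 - 60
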